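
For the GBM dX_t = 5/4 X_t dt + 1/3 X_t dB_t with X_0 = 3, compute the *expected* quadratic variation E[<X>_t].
E[<X>_t] = 18*exp(47*t/18)/47 - 18/47

<X>_t = int_0^t ((1/3) * X_s)^2 ds. Taking expectation inside the integral: E[<X>_t] = (1/3)^2 * int_0^t E[X_s^2] ds. For GBM, E[X_s^2] = x_0^2 * exp((2 mu + sigma^2) s). Integrating:
  E[<X>_t] = (1/3)^2 * 3^2 * (exp((2*(5/4) + (1/3)^2) t) - 1) / (2*(5/4) + (1/3)^2)
           = (1/3)^2 * 3^2 * (exp((47/18) t) - 1) / (47/18) = 18*exp(47*t/18)/47 - 18/47.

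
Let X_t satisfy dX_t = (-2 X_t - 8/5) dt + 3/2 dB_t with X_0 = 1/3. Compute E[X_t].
E[X_t] = -4/5 + 17*exp(-2*t)/15

Taking expectations and using E[dB_t] = 0, the mean m(t) = E[X_t] satisfies the ODE m'(t) = a m(t) + b with m(0) = x_0. With a = -2, b = -8/5, x_0 = 1/3, the solution is
  m(t) = x_0 * exp(a t) + (b/a) * (exp(a t) - 1)
       = (1/3) * exp((-2) t) + ((-8/5)/(-2)) * (exp((-2) t) - 1)
       = -4/5 + 17*exp(-2*t)/15.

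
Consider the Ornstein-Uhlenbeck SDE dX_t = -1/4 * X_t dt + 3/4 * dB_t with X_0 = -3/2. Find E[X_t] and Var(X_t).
E[X_t] = -3*exp(-t/4)/2; Var(X_t) = 9/8 - 9*exp(-t/2)/8

The OU SDE dX = -theta X dt + sigma dB admits the integrating factor exp(theta t): d(exp(theta t) X_t) = sigma exp(theta t) dB_t. Integrating from 0 to t:
  X_t = x_0 * exp(-theta t) + sigma * int_0^t exp(-theta (t-s)) dB_s.
The Itô integral has mean 0 and (by the Itô isometry) variance sigma^2 * int_0^t exp(-2 theta (t - s)) ds = sigma^2 * (1 - exp(-2 theta t)) / (2 theta).
With theta = 1/4, sigma = 3/4, x_0 = -3/2:
  E[X_t] = -3/2 * exp(-1/4 t) = -3*exp(-t/4)/2
  Var(X_t) = (3/4)^2 * (1 - exp(-2*1/4 t)) / (2 * 1/4) = 9/8 - 9*exp(-t/2)/8.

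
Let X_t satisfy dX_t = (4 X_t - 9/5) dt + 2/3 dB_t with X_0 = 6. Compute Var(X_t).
Var(X_t) = exp(8*t)/18 - 1/18

The variance V(t) = Var(X_t) satisfies V'(t) = 2 a V(t) + c^2 with V(0) = 0 (drift coefficient is linear in X, diffusion is constant). With a = 4, c = 2/3, the solution is
  V(t) = (c^2 / (2 a)) * (exp(2 a t) - 1)
       = ((2/3)^2 / (2*4)) * (exp(8 t) - 1)
       = exp(8*t)/18 - 1/18.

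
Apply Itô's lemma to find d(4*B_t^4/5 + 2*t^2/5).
d(4*B_t^4/5 + 2*t^2/5) = (24*B_t^2/5 + 4*t/5) dt + (16*B_t^3/5) dB_t

Itô's formula for f(t, x): d f(t, B_t) = (f_t + (1/2) f_xx) dt + f_x dB_t. Compute partials of f(t, x) = 2*t^2/5 + 4*x^4/5:
  f_t(t,x)  = 4*t/5
  f_x(t,x)  = 16*x^3/5
  f_xx(t,x) = 48*x^2/5
Assemble drift = f_t + (1/2) f_xx = 4*t/5 + 24*x^2/5 and diffusion = f_x = 16*x^3/5. Substituting x = B_t:
  d(4*B_t^4/5 + 2*t^2/5) = (24*B_t^2/5 + 4*t/5) dt + (16*B_t^3/5) dB_t.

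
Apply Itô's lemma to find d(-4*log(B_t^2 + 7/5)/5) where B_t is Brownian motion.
d(-4*log(B_t^2 + 7/5)/5) = (4*(5*B_t^2 - 7)/(5*B_t^2 + 7)^2) dt + (-8*B_t/(5*B_t^2 + 7)) dB_t

Itô's formula for f(B_t) gives d f(B_t) = f'(B_t) dB_t + (1/2) f''(B_t) dt. Compute derivatives of f(x) = -4*log(x^2 + 7/5)/5:
  f'(x)  = -8*x/(5*x^2 + 7)
  f''(x) = 8*(5*x^2 - 7)/(5*x^2 + 7)^2
Substitute x = B_t and multiply the f'' term by 1/2:
  drift     = (1/2) * (8*(5*x^2 - 7)/(5*x^2 + 7)^2) evaluated at B_t = 4*(5*B_t^2 - 7)/(5*B_t^2 + 7)^2
  diffusion = (-8*x/(5*x^2 + 7)) evaluated at B_t = -8*B_t/(5*B_t^2 + 7)
Therefore d(-4*log(B_t^2 + 7/5)/5) = (4*(5*B_t^2 - 7)/(5*B_t^2 + 7)^2) dt + (-8*B_t/(5*B_t^2 + 7)) dB_t.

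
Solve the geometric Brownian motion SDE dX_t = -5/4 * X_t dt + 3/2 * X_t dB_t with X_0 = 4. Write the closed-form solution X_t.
X_t = 4 * exp((-19/8) * t + (3/2) * B_t)

For GBM dX = mu X dt + sigma X dB with X_0 = x_0, apply Itô to Y = log X: dY = (mu - sigma^2/2) dt + sigma dB, so Y_t = log(x_0) + (mu - sigma^2/2) t + sigma B_t and hence X_t = x_0 * exp((mu - sigma^2/2) t + sigma B_t).
With mu = -5/4, sigma = 3/2, x_0 = 4, this gives:
  X_t = 4 * exp((-19/8) * t + (3/2) * B_t).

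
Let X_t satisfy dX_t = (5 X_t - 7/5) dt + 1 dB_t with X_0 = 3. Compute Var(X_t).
Var(X_t) = exp(10*t)/10 - 1/10

The variance V(t) = Var(X_t) satisfies V'(t) = 2 a V(t) + c^2 with V(0) = 0 (drift coefficient is linear in X, diffusion is constant). With a = 5, c = 1, the solution is
  V(t) = (c^2 / (2 a)) * (exp(2 a t) - 1)
       = (1^2 / (2*5)) * (exp(10 t) - 1)
       = exp(10*t)/10 - 1/10.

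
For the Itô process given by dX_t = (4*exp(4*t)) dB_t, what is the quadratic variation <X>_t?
<X>_t = 2*exp(8*t) - 2

For an Itô process dX_t = a(t) dt + b(t) dB_t, the quadratic variation is <X>_t = int_0^t b(s)^2 ds (the drift term does not contribute). Here b(s) = 4*exp(4*s), so
  b(s)^2 = 16*exp(8*s).
Integrating from 0 to t:
  <X>_t = int_0^t (16*exp(8*s)) ds = 2*exp(8*t) - 2.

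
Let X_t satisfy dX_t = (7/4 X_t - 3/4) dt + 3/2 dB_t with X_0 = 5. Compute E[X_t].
E[X_t] = 32*exp(7*t/4)/7 + 3/7

Taking expectations and using E[dB_t] = 0, the mean m(t) = E[X_t] satisfies the ODE m'(t) = a m(t) + b with m(0) = x_0. With a = 7/4, b = -3/4, x_0 = 5, the solution is
  m(t) = x_0 * exp(a t) + (b/a) * (exp(a t) - 1)
       = 5 * exp((7/4) t) + ((-3/4)/(7/4)) * (exp((7/4) t) - 1)
       = 32*exp(7*t/4)/7 + 3/7.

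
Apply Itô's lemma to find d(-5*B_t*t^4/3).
d(-5*B_t*t^4/3) = (-20*B_t*t^3/3) dt + (-5*t^4/3) dB_t

Itô's formula for f(t, x): d f(t, B_t) = (f_t + (1/2) f_xx) dt + f_x dB_t. Compute partials of f(t, x) = -5*t^4*x/3:
  f_t(t,x)  = -20*t^3*x/3
  f_x(t,x)  = -5*t^4/3
  f_xx(t,x) = 0
Assemble drift = f_t + (1/2) f_xx = -20*t^3*x/3 and diffusion = f_x = -5*t^4/3. Substituting x = B_t:
  d(-5*B_t*t^4/3) = (-20*B_t*t^3/3) dt + (-5*t^4/3) dB_t.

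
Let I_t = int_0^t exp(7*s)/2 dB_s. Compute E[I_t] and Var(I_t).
E[I_t] = 0; Var(I_t) = exp(14*t)/56 - 1/56

The Itô integral of a deterministic integrand f(s) has mean 0 because each increment f(s) * (B_{s+ds} - B_s) has mean 0. By the Itô isometry:
  Var( int_0^t f(s) dB_s ) = E[ (int_0^t f(s) dB_s)^2 ] = int_0^t f(s)^2 ds.
Here f(s) = exp(7*s)/2, so f(s)^2 = exp(14*s)/4. Integrate:
  int_0^t (exp(14*s)/4) ds = exp(14*t)/56 - 1/56.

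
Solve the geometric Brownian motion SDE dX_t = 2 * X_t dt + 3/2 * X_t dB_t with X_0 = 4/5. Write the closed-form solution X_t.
X_t = 4/5 * exp((7/8) * t + (3/2) * B_t)

For GBM dX = mu X dt + sigma X dB with X_0 = x_0, apply Itô to Y = log X: dY = (mu - sigma^2/2) dt + sigma dB, so Y_t = log(x_0) + (mu - sigma^2/2) t + sigma B_t and hence X_t = x_0 * exp((mu - sigma^2/2) t + sigma B_t).
With mu = 2, sigma = 3/2, x_0 = 4/5, this gives:
  X_t = 4/5 * exp((7/8) * t + (3/2) * B_t).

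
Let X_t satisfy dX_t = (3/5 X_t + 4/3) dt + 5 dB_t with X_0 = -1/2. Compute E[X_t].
E[X_t] = 31*exp(3*t/5)/18 - 20/9

Taking expectations and using E[dB_t] = 0, the mean m(t) = E[X_t] satisfies the ODE m'(t) = a m(t) + b with m(0) = x_0. With a = 3/5, b = 4/3, x_0 = -1/2, the solution is
  m(t) = x_0 * exp(a t) + (b/a) * (exp(a t) - 1)
       = (-1/2) * exp((3/5) t) + ((4/3)/(3/5)) * (exp((3/5) t) - 1)
       = 31*exp(3*t/5)/18 - 20/9.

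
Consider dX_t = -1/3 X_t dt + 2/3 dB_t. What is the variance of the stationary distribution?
lim Var(X_t) = 2/3

The OU SDE dX = -theta X dt + sigma dB admits the integrating factor exp(theta t): d(exp(theta t) X_t) = sigma exp(theta t) dB_t. Integrating from 0 to t gives X_t = x_0 * exp(-theta t) + sigma * int_0^t exp(-theta (t-s)) dB_s for any initial x_0. The Itô integral has variance (by the Itô isometry) sigma^2 * int_0^t exp(-2 theta (t - s)) ds = sigma^2 * (1 - exp(-2 theta t)) / (2 theta), independent of x_0.
With theta = 1/3, sigma = 2/3:
  Var(X_t) = (2/3)^2 * (1 - exp(-2*1/3 t)) / (2 * 1/3) = 2/3 - 2*exp(-2*t/3)/3.
As t -> infinity, exp(-2*1/3 t) -> 0, so the stationary variance is sigma^2 / (2 theta) = 2/3.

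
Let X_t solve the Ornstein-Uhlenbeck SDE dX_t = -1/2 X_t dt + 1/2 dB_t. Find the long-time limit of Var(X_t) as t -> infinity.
lim Var(X_t) = 1/4

The OU SDE dX = -theta X dt + sigma dB admits the integrating factor exp(theta t): d(exp(theta t) X_t) = sigma exp(theta t) dB_t. Integrating from 0 to t gives X_t = x_0 * exp(-theta t) + sigma * int_0^t exp(-theta (t-s)) dB_s for any initial x_0. The Itô integral has variance (by the Itô isometry) sigma^2 * int_0^t exp(-2 theta (t - s)) ds = sigma^2 * (1 - exp(-2 theta t)) / (2 theta), independent of x_0.
With theta = 1/2, sigma = 1/2:
  Var(X_t) = (1/2)^2 * (1 - exp(-2*1/2 t)) / (2 * 1/2) = (exp(t) - 1)*exp(-t)/4.
As t -> infinity, exp(-2*1/2 t) -> 0, so the stationary variance is sigma^2 / (2 theta) = 1/4.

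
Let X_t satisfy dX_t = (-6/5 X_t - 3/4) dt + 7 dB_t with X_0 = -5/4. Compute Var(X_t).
Var(X_t) = 245/12 - 245*exp(-12*t/5)/12

The variance V(t) = Var(X_t) satisfies V'(t) = 2 a V(t) + c^2 with V(0) = 0 (drift coefficient is linear in X, diffusion is constant). With a = -6/5, c = 7, the solution is
  V(t) = (c^2 / (2 a)) * (exp(2 a t) - 1)
       = (7^2 / (2*(-6/5))) * (exp((-12/5) t) - 1)
       = 245/12 - 245*exp(-12*t/5)/12.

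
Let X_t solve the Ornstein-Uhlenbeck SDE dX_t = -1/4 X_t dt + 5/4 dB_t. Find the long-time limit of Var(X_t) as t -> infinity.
lim Var(X_t) = 25/8

The OU SDE dX = -theta X dt + sigma dB admits the integrating factor exp(theta t): d(exp(theta t) X_t) = sigma exp(theta t) dB_t. Integrating from 0 to t gives X_t = x_0 * exp(-theta t) + sigma * int_0^t exp(-theta (t-s)) dB_s for any initial x_0. The Itô integral has variance (by the Itô isometry) sigma^2 * int_0^t exp(-2 theta (t - s)) ds = sigma^2 * (1 - exp(-2 theta t)) / (2 theta), independent of x_0.
With theta = 1/4, sigma = 5/4:
  Var(X_t) = (5/4)^2 * (1 - exp(-2*1/4 t)) / (2 * 1/4) = 25/8 - 25*exp(-t/2)/8.
As t -> infinity, exp(-2*1/4 t) -> 0, so the stationary variance is sigma^2 / (2 theta) = 25/8.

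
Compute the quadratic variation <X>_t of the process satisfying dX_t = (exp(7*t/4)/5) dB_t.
<X>_t = 2*exp(7*t/2)/175 - 2/175

For an Itô process dX_t = a(t) dt + b(t) dB_t, the quadratic variation is <X>_t = int_0^t b(s)^2 ds (the drift term does not contribute). Here b(s) = exp(7*s/4)/5, so
  b(s)^2 = exp(7*s/2)/25.
Integrating from 0 to t:
  <X>_t = int_0^t (exp(7*s/2)/25) ds = 2*exp(7*t/2)/175 - 2/175.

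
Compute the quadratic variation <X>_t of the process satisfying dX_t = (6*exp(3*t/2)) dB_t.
<X>_t = 12*exp(3*t) - 12

For an Itô process dX_t = a(t) dt + b(t) dB_t, the quadratic variation is <X>_t = int_0^t b(s)^2 ds (the drift term does not contribute). Here b(s) = 6*exp(3*s/2), so
  b(s)^2 = 36*exp(3*s).
Integrating from 0 to t:
  <X>_t = int_0^t (36*exp(3*s)) ds = 12*exp(3*t) - 12.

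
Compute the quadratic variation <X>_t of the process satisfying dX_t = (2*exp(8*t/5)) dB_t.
<X>_t = 5*exp(16*t/5)/4 - 5/4

For an Itô process dX_t = a(t) dt + b(t) dB_t, the quadratic variation is <X>_t = int_0^t b(s)^2 ds (the drift term does not contribute). Here b(s) = 2*exp(8*s/5), so
  b(s)^2 = 4*exp(16*s/5).
Integrating from 0 to t:
  <X>_t = int_0^t (4*exp(16*s/5)) ds = 5*exp(16*t/5)/4 - 5/4.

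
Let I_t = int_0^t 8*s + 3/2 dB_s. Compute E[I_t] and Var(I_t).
E[I_t] = 0; Var(I_t) = t*(256*t^2 + 144*t + 27)/12

The Itô integral of a deterministic integrand f(s) has mean 0 because each increment f(s) * (B_{s+ds} - B_s) has mean 0. By the Itô isometry:
  Var( int_0^t f(s) dB_s ) = E[ (int_0^t f(s) dB_s)^2 ] = int_0^t f(s)^2 ds.
Here f(s) = 8*s + 3/2, so f(s)^2 = (16*s + 3)^2/4. Integrate:
  int_0^t ((16*s + 3)^2/4) ds = t*(256*t^2 + 144*t + 27)/12.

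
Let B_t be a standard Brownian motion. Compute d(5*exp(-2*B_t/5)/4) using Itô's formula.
d(5*exp(-2*B_t/5)/4) = (exp(-2*B_t/5)/10) dt + (-exp(-2*B_t/5)/2) dB_t

Itô's formula for f(B_t) gives d f(B_t) = f'(B_t) dB_t + (1/2) f''(B_t) dt. Compute derivatives of f(x) = 5*exp(-2*x/5)/4:
  f'(x)  = -exp(-2*x/5)/2
  f''(x) = exp(-2*x/5)/5
Substitute x = B_t and multiply the f'' term by 1/2:
  drift     = (1/2) * (exp(-2*x/5)/5) evaluated at B_t = exp(-2*B_t/5)/10
  diffusion = (-exp(-2*x/5)/2) evaluated at B_t = -exp(-2*B_t/5)/2
Therefore d(5*exp(-2*B_t/5)/4) = (exp(-2*B_t/5)/10) dt + (-exp(-2*B_t/5)/2) dB_t.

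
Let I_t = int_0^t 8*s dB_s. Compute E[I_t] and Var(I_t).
E[I_t] = 0; Var(I_t) = 64*t^3/3

The Itô integral of a deterministic integrand f(s) has mean 0 because each increment f(s) * (B_{s+ds} - B_s) has mean 0. By the Itô isometry:
  Var( int_0^t f(s) dB_s ) = E[ (int_0^t f(s) dB_s)^2 ] = int_0^t f(s)^2 ds.
Here f(s) = 8*s, so f(s)^2 = 64*s^2. Integrate:
  int_0^t (64*s^2) ds = 64*t^3/3.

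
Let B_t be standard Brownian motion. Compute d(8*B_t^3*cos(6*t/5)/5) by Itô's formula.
d(8*B_t^3*cos(6*t/5)/5) = (24*B_t*(-2*B_t^2*sin(6*t/5) + 5*cos(6*t/5))/25) dt + (24*B_t^2*cos(6*t/5)/5) dB_t

Itô's formula for f(t, x): d f(t, B_t) = (f_t + (1/2) f_xx) dt + f_x dB_t. Compute partials of f(t, x) = 8*x^3*cos(6*t/5)/5:
  f_t(t,x)  = -48*x^3*sin(6*t/5)/25
  f_x(t,x)  = 24*x^2*cos(6*t/5)/5
  f_xx(t,x) = 48*x*cos(6*t/5)/5
Assemble drift = f_t + (1/2) f_xx = 24*x*(-2*x^2*sin(6*t/5) + 5*cos(6*t/5))/25 and diffusion = f_x = 24*x^2*cos(6*t/5)/5. Substituting x = B_t:
  d(8*B_t^3*cos(6*t/5)/5) = (24*B_t*(-2*B_t^2*sin(6*t/5) + 5*cos(6*t/5))/25) dt + (24*B_t^2*cos(6*t/5)/5) dB_t.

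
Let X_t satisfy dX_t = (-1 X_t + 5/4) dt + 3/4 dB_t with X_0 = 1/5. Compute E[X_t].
E[X_t] = 5/4 - 21*exp(-t)/20

Taking expectations and using E[dB_t] = 0, the mean m(t) = E[X_t] satisfies the ODE m'(t) = a m(t) + b with m(0) = x_0. With a = -1, b = 5/4, x_0 = 1/5, the solution is
  m(t) = x_0 * exp(a t) + (b/a) * (exp(a t) - 1)
       = (1/5) * exp((-1) t) + ((5/4)/(-1)) * (exp((-1) t) - 1)
       = 5/4 - 21*exp(-t)/20.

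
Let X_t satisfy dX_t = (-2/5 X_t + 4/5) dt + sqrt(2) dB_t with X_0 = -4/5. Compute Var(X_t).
Var(X_t) = 5/2 - 5*exp(-4*t/5)/2

The variance V(t) = Var(X_t) satisfies V'(t) = 2 a V(t) + c^2 with V(0) = 0 (drift coefficient is linear in X, diffusion is constant). With a = -2/5, c = sqrt(2), the solution is
  V(t) = (c^2 / (2 a)) * (exp(2 a t) - 1)
       = (sqrt(2)^2 / (2*(-2/5))) * (exp((-4/5) t) - 1)
       = 5/2 - 5*exp(-4*t/5)/2.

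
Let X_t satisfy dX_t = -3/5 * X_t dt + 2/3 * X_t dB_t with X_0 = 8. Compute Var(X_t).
Var(X_t) = (64*exp(4*t/9) - 64)*exp(-6*t/5)

For GBM dX = mu X dt + sigma X dB with X_0 = x_0, apply Itô to Y = log X: dY = (mu - sigma^2/2) dt + sigma dB, so Y_t = log(x_0) + (mu - sigma^2/2) t + sigma B_t and hence X_t = x_0 * exp((mu - sigma^2/2) t + sigma B_t).
With mu = -3/5, sigma = 2/3, x_0 = 8, this gives:
  X_t = 8 * exp((-37/45) * t + (2/3) * B_t).
Since sigma*B_t ~ Normal(0, sigma^2 t), E[exp(sigma*B_t)] = exp(sigma^2 t / 2); so E[X_t] = x_0 * exp((mu - sigma^2/2) t) * exp(sigma^2 t / 2) = x_0 * exp(mu t) = 8*exp(-3*t/5).
Var(X_t) = E[X_t^2] - (E[X_t])^2 = x_0^2 * exp(2 mu t) * (exp(sigma^2 t) - 1) = (64*exp(4*t/9) - 64)*exp(-6*t/5).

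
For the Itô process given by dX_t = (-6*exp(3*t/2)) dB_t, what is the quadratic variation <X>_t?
<X>_t = 12*exp(3*t) - 12

For an Itô process dX_t = a(t) dt + b(t) dB_t, the quadratic variation is <X>_t = int_0^t b(s)^2 ds (the drift term does not contribute). Here b(s) = -6*exp(3*s/2), so
  b(s)^2 = 36*exp(3*s).
Integrating from 0 to t:
  <X>_t = int_0^t (36*exp(3*s)) ds = 12*exp(3*t) - 12.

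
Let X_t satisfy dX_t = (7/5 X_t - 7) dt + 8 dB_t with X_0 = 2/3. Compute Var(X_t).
Var(X_t) = 160*exp(14*t/5)/7 - 160/7

The variance V(t) = Var(X_t) satisfies V'(t) = 2 a V(t) + c^2 with V(0) = 0 (drift coefficient is linear in X, diffusion is constant). With a = 7/5, c = 8, the solution is
  V(t) = (c^2 / (2 a)) * (exp(2 a t) - 1)
       = (8^2 / (2*(7/5))) * (exp((14/5) t) - 1)
       = 160*exp(14*t/5)/7 - 160/7.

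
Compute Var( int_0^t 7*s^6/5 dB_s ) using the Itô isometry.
Var = 49*t^13/325

The Itô integral of a deterministic integrand f(s) has mean 0 because each increment f(s) * (B_{s+ds} - B_s) has mean 0. By the Itô isometry:
  Var( int_0^t f(s) dB_s ) = E[ (int_0^t f(s) dB_s)^2 ] = int_0^t f(s)^2 ds.
Here f(s) = 7*s^6/5, so f(s)^2 = 49*s^12/25. Integrate:
  int_0^t (49*s^12/25) ds = 49*t^13/325.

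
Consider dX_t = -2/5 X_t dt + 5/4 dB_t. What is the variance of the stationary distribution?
lim Var(X_t) = 125/64

The OU SDE dX = -theta X dt + sigma dB admits the integrating factor exp(theta t): d(exp(theta t) X_t) = sigma exp(theta t) dB_t. Integrating from 0 to t gives X_t = x_0 * exp(-theta t) + sigma * int_0^t exp(-theta (t-s)) dB_s for any initial x_0. The Itô integral has variance (by the Itô isometry) sigma^2 * int_0^t exp(-2 theta (t - s)) ds = sigma^2 * (1 - exp(-2 theta t)) / (2 theta), independent of x_0.
With theta = 2/5, sigma = 5/4:
  Var(X_t) = (5/4)^2 * (1 - exp(-2*2/5 t)) / (2 * 2/5) = 125/64 - 125*exp(-4*t/5)/64.
As t -> infinity, exp(-2*2/5 t) -> 0, so the stationary variance is sigma^2 / (2 theta) = 125/64.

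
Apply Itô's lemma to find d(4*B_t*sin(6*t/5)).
d(4*B_t*sin(6*t/5)) = (24*B_t*cos(6*t/5)/5) dt + (4*sin(6*t/5)) dB_t

Itô's formula for f(t, x): d f(t, B_t) = (f_t + (1/2) f_xx) dt + f_x dB_t. Compute partials of f(t, x) = 4*x*sin(6*t/5):
  f_t(t,x)  = 24*x*cos(6*t/5)/5
  f_x(t,x)  = 4*sin(6*t/5)
  f_xx(t,x) = 0
Assemble drift = f_t + (1/2) f_xx = 24*x*cos(6*t/5)/5 and diffusion = f_x = 4*sin(6*t/5). Substituting x = B_t:
  d(4*B_t*sin(6*t/5)) = (24*B_t*cos(6*t/5)/5) dt + (4*sin(6*t/5)) dB_t.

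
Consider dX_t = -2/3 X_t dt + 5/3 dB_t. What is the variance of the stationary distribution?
lim Var(X_t) = 25/12

The OU SDE dX = -theta X dt + sigma dB admits the integrating factor exp(theta t): d(exp(theta t) X_t) = sigma exp(theta t) dB_t. Integrating from 0 to t gives X_t = x_0 * exp(-theta t) + sigma * int_0^t exp(-theta (t-s)) dB_s for any initial x_0. The Itô integral has variance (by the Itô isometry) sigma^2 * int_0^t exp(-2 theta (t - s)) ds = sigma^2 * (1 - exp(-2 theta t)) / (2 theta), independent of x_0.
With theta = 2/3, sigma = 5/3:
  Var(X_t) = (5/3)^2 * (1 - exp(-2*2/3 t)) / (2 * 2/3) = 25/12 - 25*exp(-4*t/3)/12.
As t -> infinity, exp(-2*2/3 t) -> 0, so the stationary variance is sigma^2 / (2 theta) = 25/12.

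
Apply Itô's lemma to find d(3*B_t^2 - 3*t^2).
d(3*B_t^2 - 3*t^2) = (3 - 6*t) dt + (6*B_t) dB_t

Itô's formula for f(t, x): d f(t, B_t) = (f_t + (1/2) f_xx) dt + f_x dB_t. Compute partials of f(t, x) = -3*t^2 + 3*x^2:
  f_t(t,x)  = -6*t
  f_x(t,x)  = 6*x
  f_xx(t,x) = 6
Assemble drift = f_t + (1/2) f_xx = 3 - 6*t and diffusion = f_x = 6*x. Substituting x = B_t:
  d(3*B_t^2 - 3*t^2) = (3 - 6*t) dt + (6*B_t) dB_t.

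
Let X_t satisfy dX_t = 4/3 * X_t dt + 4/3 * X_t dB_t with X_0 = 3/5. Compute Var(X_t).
Var(X_t) = 9*(exp(16*t/9) - 1)*exp(8*t/3)/25

For GBM dX = mu X dt + sigma X dB with X_0 = x_0, apply Itô to Y = log X: dY = (mu - sigma^2/2) dt + sigma dB, so Y_t = log(x_0) + (mu - sigma^2/2) t + sigma B_t and hence X_t = x_0 * exp((mu - sigma^2/2) t + sigma B_t).
With mu = 4/3, sigma = 4/3, x_0 = 3/5, this gives:
  X_t = 3/5 * exp((4/9) * t + (4/3) * B_t).
Since sigma*B_t ~ Normal(0, sigma^2 t), E[exp(sigma*B_t)] = exp(sigma^2 t / 2); so E[X_t] = x_0 * exp((mu - sigma^2/2) t) * exp(sigma^2 t / 2) = x_0 * exp(mu t) = 3*exp(4*t/3)/5.
Var(X_t) = E[X_t^2] - (E[X_t])^2 = x_0^2 * exp(2 mu t) * (exp(sigma^2 t) - 1) = 9*(exp(16*t/9) - 1)*exp(8*t/3)/25.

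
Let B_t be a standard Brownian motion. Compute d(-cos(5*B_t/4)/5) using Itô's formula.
d(-cos(5*B_t/4)/5) = (5*cos(5*B_t/4)/32) dt + (sin(5*B_t/4)/4) dB_t

Itô's formula for f(B_t) gives d f(B_t) = f'(B_t) dB_t + (1/2) f''(B_t) dt. Compute derivatives of f(x) = -cos(5*x/4)/5:
  f'(x)  = sin(5*x/4)/4
  f''(x) = 5*cos(5*x/4)/16
Substitute x = B_t and multiply the f'' term by 1/2:
  drift     = (1/2) * (5*cos(5*x/4)/16) evaluated at B_t = 5*cos(5*B_t/4)/32
  diffusion = (sin(5*x/4)/4) evaluated at B_t = sin(5*B_t/4)/4
Therefore d(-cos(5*B_t/4)/5) = (5*cos(5*B_t/4)/32) dt + (sin(5*B_t/4)/4) dB_t.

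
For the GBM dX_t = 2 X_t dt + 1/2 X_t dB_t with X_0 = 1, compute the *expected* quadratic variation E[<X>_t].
E[<X>_t] = exp(17*t/4)/17 - 1/17

<X>_t = int_0^t ((1/2) * X_s)^2 ds. Taking expectation inside the integral: E[<X>_t] = (1/2)^2 * int_0^t E[X_s^2] ds. For GBM, E[X_s^2] = x_0^2 * exp((2 mu + sigma^2) s). Integrating:
  E[<X>_t] = (1/2)^2 * 1^2 * (exp((2*2 + (1/2)^2) t) - 1) / (2*2 + (1/2)^2)
           = (1/2)^2 * 1^2 * (exp((17/4) t) - 1) / (17/4) = exp(17*t/4)/17 - 1/17.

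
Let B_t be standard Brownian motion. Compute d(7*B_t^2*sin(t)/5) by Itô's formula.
d(7*B_t^2*sin(t)/5) = (7*B_t^2*cos(t)/5 + 7*sin(t)/5) dt + (14*B_t*sin(t)/5) dB_t

Itô's formula for f(t, x): d f(t, B_t) = (f_t + (1/2) f_xx) dt + f_x dB_t. Compute partials of f(t, x) = 7*x^2*sin(t)/5:
  f_t(t,x)  = 7*x^2*cos(t)/5
  f_x(t,x)  = 14*x*sin(t)/5
  f_xx(t,x) = 14*sin(t)/5
Assemble drift = f_t + (1/2) f_xx = 7*x^2*cos(t)/5 + 7*sin(t)/5 and diffusion = f_x = 14*x*sin(t)/5. Substituting x = B_t:
  d(7*B_t^2*sin(t)/5) = (7*B_t^2*cos(t)/5 + 7*sin(t)/5) dt + (14*B_t*sin(t)/5) dB_t.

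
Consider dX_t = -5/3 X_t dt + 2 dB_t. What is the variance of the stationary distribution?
lim Var(X_t) = 6/5

The OU SDE dX = -theta X dt + sigma dB admits the integrating factor exp(theta t): d(exp(theta t) X_t) = sigma exp(theta t) dB_t. Integrating from 0 to t gives X_t = x_0 * exp(-theta t) + sigma * int_0^t exp(-theta (t-s)) dB_s for any initial x_0. The Itô integral has variance (by the Itô isometry) sigma^2 * int_0^t exp(-2 theta (t - s)) ds = sigma^2 * (1 - exp(-2 theta t)) / (2 theta), independent of x_0.
With theta = 5/3, sigma = 2:
  Var(X_t) = (2)^2 * (1 - exp(-2*5/3 t)) / (2 * 5/3) = 6/5 - 6*exp(-10*t/3)/5.
As t -> infinity, exp(-2*5/3 t) -> 0, so the stationary variance is sigma^2 / (2 theta) = 6/5.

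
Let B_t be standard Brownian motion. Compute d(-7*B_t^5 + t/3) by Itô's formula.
d(-7*B_t^5 + t/3) = (1/3 - 70*B_t^3) dt + (-35*B_t^4) dB_t

Itô's formula for f(t, x): d f(t, B_t) = (f_t + (1/2) f_xx) dt + f_x dB_t. Compute partials of f(t, x) = t/3 - 7*x^5:
  f_t(t,x)  = 1/3
  f_x(t,x)  = -35*x^4
  f_xx(t,x) = -140*x^3
Assemble drift = f_t + (1/2) f_xx = 1/3 - 70*x^3 and diffusion = f_x = -35*x^4. Substituting x = B_t:
  d(-7*B_t^5 + t/3) = (1/3 - 70*B_t^3) dt + (-35*B_t^4) dB_t.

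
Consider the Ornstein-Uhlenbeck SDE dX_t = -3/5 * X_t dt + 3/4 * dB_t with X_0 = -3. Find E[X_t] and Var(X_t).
E[X_t] = -3*exp(-3*t/5); Var(X_t) = 15/32 - 15*exp(-6*t/5)/32

The OU SDE dX = -theta X dt + sigma dB admits the integrating factor exp(theta t): d(exp(theta t) X_t) = sigma exp(theta t) dB_t. Integrating from 0 to t:
  X_t = x_0 * exp(-theta t) + sigma * int_0^t exp(-theta (t-s)) dB_s.
The Itô integral has mean 0 and (by the Itô isometry) variance sigma^2 * int_0^t exp(-2 theta (t - s)) ds = sigma^2 * (1 - exp(-2 theta t)) / (2 theta).
With theta = 3/5, sigma = 3/4, x_0 = -3:
  E[X_t] = -3 * exp(-3/5 t) = -3*exp(-3*t/5)
  Var(X_t) = (3/4)^2 * (1 - exp(-2*3/5 t)) / (2 * 3/5) = 15/32 - 15*exp(-6*t/5)/32.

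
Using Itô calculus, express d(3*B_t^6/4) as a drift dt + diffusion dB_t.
d(3*B_t^6/4) = (45*B_t^4/4) dt + (9*B_t^5/2) dB_t

Itô's formula for f(B_t) gives d f(B_t) = f'(B_t) dB_t + (1/2) f''(B_t) dt. Compute derivatives of f(x) = 3*x^6/4:
  f'(x)  = 9*x^5/2
  f''(x) = 45*x^4/2
Substitute x = B_t and multiply the f'' term by 1/2:
  drift     = (1/2) * (45*x^4/2) evaluated at B_t = 45*B_t^4/4
  diffusion = (9*x^5/2) evaluated at B_t = 9*B_t^5/2
Therefore d(3*B_t^6/4) = (45*B_t^4/4) dt + (9*B_t^5/2) dB_t.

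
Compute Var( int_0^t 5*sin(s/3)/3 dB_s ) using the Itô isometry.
Var = 25*t/18 - 25*sin(2*t/3)/12

The Itô integral of a deterministic integrand f(s) has mean 0 because each increment f(s) * (B_{s+ds} - B_s) has mean 0. By the Itô isometry:
  Var( int_0^t f(s) dB_s ) = E[ (int_0^t f(s) dB_s)^2 ] = int_0^t f(s)^2 ds.
Here f(s) = 5*sin(s/3)/3, so f(s)^2 = 25*sin(s/3)^2/9. Integrate:
  int_0^t (25*sin(s/3)^2/9) ds = 25*t/18 - 25*sin(2*t/3)/12.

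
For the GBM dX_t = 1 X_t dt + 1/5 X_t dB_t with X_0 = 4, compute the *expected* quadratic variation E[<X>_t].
E[<X>_t] = 16*exp(51*t/25)/51 - 16/51

<X>_t = int_0^t ((1/5) * X_s)^2 ds. Taking expectation inside the integral: E[<X>_t] = (1/5)^2 * int_0^t E[X_s^2] ds. For GBM, E[X_s^2] = x_0^2 * exp((2 mu + sigma^2) s). Integrating:
  E[<X>_t] = (1/5)^2 * 4^2 * (exp((2*1 + (1/5)^2) t) - 1) / (2*1 + (1/5)^2)
           = (1/5)^2 * 4^2 * (exp((51/25) t) - 1) / (51/25) = 16*exp(51*t/25)/51 - 16/51.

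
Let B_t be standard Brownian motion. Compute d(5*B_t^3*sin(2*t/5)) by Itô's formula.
d(5*B_t^3*sin(2*t/5)) = (B_t*(2*B_t^2*cos(2*t/5) + 15*sin(2*t/5))) dt + (15*B_t^2*sin(2*t/5)) dB_t

Itô's formula for f(t, x): d f(t, B_t) = (f_t + (1/2) f_xx) dt + f_x dB_t. Compute partials of f(t, x) = 5*x^3*sin(2*t/5):
  f_t(t,x)  = 2*x^3*cos(2*t/5)
  f_x(t,x)  = 15*x^2*sin(2*t/5)
  f_xx(t,x) = 30*x*sin(2*t/5)
Assemble drift = f_t + (1/2) f_xx = x*(2*x^2*cos(2*t/5) + 15*sin(2*t/5)) and diffusion = f_x = 15*x^2*sin(2*t/5). Substituting x = B_t:
  d(5*B_t^3*sin(2*t/5)) = (B_t*(2*B_t^2*cos(2*t/5) + 15*sin(2*t/5))) dt + (15*B_t^2*sin(2*t/5)) dB_t.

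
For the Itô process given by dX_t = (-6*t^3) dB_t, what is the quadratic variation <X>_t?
<X>_t = 36*t^7/7

For an Itô process dX_t = a(t) dt + b(t) dB_t, the quadratic variation is <X>_t = int_0^t b(s)^2 ds (the drift term does not contribute). Here b(s) = -6*s^3, so
  b(s)^2 = 36*s^6.
Integrating from 0 to t:
  <X>_t = int_0^t (36*s^6) ds = 36*t^7/7.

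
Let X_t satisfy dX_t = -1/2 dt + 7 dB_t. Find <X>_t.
<X>_t = 49*t

For an Itô process dX_t = a(t) dt + b(t) dB_t, the quadratic variation is <X>_t = int_0^t b(s)^2 ds (the drift term does not contribute). Here b(s) = 7, so
  b(s)^2 = 49.
Integrating from 0 to t:
  <X>_t = int_0^t (49) ds = 49*t.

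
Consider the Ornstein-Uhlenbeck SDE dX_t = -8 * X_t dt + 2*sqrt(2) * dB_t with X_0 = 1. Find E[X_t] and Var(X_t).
E[X_t] = exp(-8*t); Var(X_t) = 1/2 - exp(-16*t)/2

The OU SDE dX = -theta X dt + sigma dB admits the integrating factor exp(theta t): d(exp(theta t) X_t) = sigma exp(theta t) dB_t. Integrating from 0 to t:
  X_t = x_0 * exp(-theta t) + sigma * int_0^t exp(-theta (t-s)) dB_s.
The Itô integral has mean 0 and (by the Itô isometry) variance sigma^2 * int_0^t exp(-2 theta (t - s)) ds = sigma^2 * (1 - exp(-2 theta t)) / (2 theta).
With theta = 8, sigma = 2*sqrt(2), x_0 = 1:
  E[X_t] = 1 * exp(-8 t) = exp(-8*t)
  Var(X_t) = (2*sqrt(2))^2 * (1 - exp(-2*8 t)) / (2 * 8) = 1/2 - exp(-16*t)/2.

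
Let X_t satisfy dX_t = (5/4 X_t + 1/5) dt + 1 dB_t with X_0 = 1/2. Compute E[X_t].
E[X_t] = 33*exp(5*t/4)/50 - 4/25

Taking expectations and using E[dB_t] = 0, the mean m(t) = E[X_t] satisfies the ODE m'(t) = a m(t) + b with m(0) = x_0. With a = 5/4, b = 1/5, x_0 = 1/2, the solution is
  m(t) = x_0 * exp(a t) + (b/a) * (exp(a t) - 1)
       = (1/2) * exp((5/4) t) + ((1/5)/(5/4)) * (exp((5/4) t) - 1)
       = 33*exp(5*t/4)/50 - 4/25.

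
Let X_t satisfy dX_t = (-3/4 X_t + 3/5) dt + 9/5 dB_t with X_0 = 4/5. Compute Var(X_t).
Var(X_t) = 54/25 - 54*exp(-3*t/2)/25

The variance V(t) = Var(X_t) satisfies V'(t) = 2 a V(t) + c^2 with V(0) = 0 (drift coefficient is linear in X, diffusion is constant). With a = -3/4, c = 9/5, the solution is
  V(t) = (c^2 / (2 a)) * (exp(2 a t) - 1)
       = ((9/5)^2 / (2*(-3/4))) * (exp((-3/2) t) - 1)
       = 54/25 - 54*exp(-3*t/2)/25.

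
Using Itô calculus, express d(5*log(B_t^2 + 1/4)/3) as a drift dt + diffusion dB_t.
d(5*log(B_t^2 + 1/4)/3) = (20*(1 - 4*B_t^2)/(3*(4*B_t^2 + 1)^2)) dt + (40*B_t/(3*(4*B_t^2 + 1))) dB_t

Itô's formula for f(B_t) gives d f(B_t) = f'(B_t) dB_t + (1/2) f''(B_t) dt. Compute derivatives of f(x) = 5*log(x^2 + 1/4)/3:
  f'(x)  = 40*x/(3*(4*x^2 + 1))
  f''(x) = 40*(1 - 4*x^2)/(3*(4*x^2 + 1)^2)
Substitute x = B_t and multiply the f'' term by 1/2:
  drift     = (1/2) * (40*(1 - 4*x^2)/(3*(4*x^2 + 1)^2)) evaluated at B_t = 20*(1 - 4*B_t^2)/(3*(4*B_t^2 + 1)^2)
  diffusion = (40*x/(3*(4*x^2 + 1))) evaluated at B_t = 40*B_t/(3*(4*B_t^2 + 1))
Therefore d(5*log(B_t^2 + 1/4)/3) = (20*(1 - 4*B_t^2)/(3*(4*B_t^2 + 1)^2)) dt + (40*B_t/(3*(4*B_t^2 + 1))) dB_t.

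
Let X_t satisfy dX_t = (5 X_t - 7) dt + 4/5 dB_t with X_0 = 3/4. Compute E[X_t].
E[X_t] = 7/5 - 13*exp(5*t)/20

Taking expectations and using E[dB_t] = 0, the mean m(t) = E[X_t] satisfies the ODE m'(t) = a m(t) + b with m(0) = x_0. With a = 5, b = -7, x_0 = 3/4, the solution is
  m(t) = x_0 * exp(a t) + (b/a) * (exp(a t) - 1)
       = (3/4) * exp(5 t) + ((-7)/5) * (exp(5 t) - 1)
       = 7/5 - 13*exp(5*t)/20.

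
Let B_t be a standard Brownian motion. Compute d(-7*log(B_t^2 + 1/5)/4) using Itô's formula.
d(-7*log(B_t^2 + 1/5)/4) = (35*(5*B_t^2 - 1)/(4*(5*B_t^2 + 1)^2)) dt + (-35*B_t/(10*B_t^2 + 2)) dB_t

Itô's formula for f(B_t) gives d f(B_t) = f'(B_t) dB_t + (1/2) f''(B_t) dt. Compute derivatives of f(x) = -7*log(x^2 + 1/5)/4:
  f'(x)  = -35*x/(10*x^2 + 2)
  f''(x) = 35*(5*x^2 - 1)/(2*(5*x^2 + 1)^2)
Substitute x = B_t and multiply the f'' term by 1/2:
  drift     = (1/2) * (35*(5*x^2 - 1)/(2*(5*x^2 + 1)^2)) evaluated at B_t = 35*(5*B_t^2 - 1)/(4*(5*B_t^2 + 1)^2)
  diffusion = (-35*x/(10*x^2 + 2)) evaluated at B_t = -35*B_t/(10*B_t^2 + 2)
Therefore d(-7*log(B_t^2 + 1/5)/4) = (35*(5*B_t^2 - 1)/(4*(5*B_t^2 + 1)^2)) dt + (-35*B_t/(10*B_t^2 + 2)) dB_t.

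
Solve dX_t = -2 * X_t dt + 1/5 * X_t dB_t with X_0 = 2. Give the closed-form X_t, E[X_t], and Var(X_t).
X_t = 2 * exp((-101/50) t + (1/5) B_t); E[X_t] = 2*exp(-2*t); Var(X_t) = (4*exp(t/25) - 4)*exp(-4*t)

For GBM dX = mu X dt + sigma X dB with X_0 = x_0, apply Itô to Y = log X: dY = (mu - sigma^2/2) dt + sigma dB, so Y_t = log(x_0) + (mu - sigma^2/2) t + sigma B_t and hence X_t = x_0 * exp((mu - sigma^2/2) t + sigma B_t).
With mu = -2, sigma = 1/5, x_0 = 2, this gives:
  X_t = 2 * exp((-101/50) * t + (1/5) * B_t).
Since sigma*B_t ~ Normal(0, sigma^2 t), E[exp(sigma*B_t)] = exp(sigma^2 t / 2); so E[X_t] = x_0 * exp((mu - sigma^2/2) t) * exp(sigma^2 t / 2) = x_0 * exp(mu t) = 2*exp(-2*t).
Var(X_t) = E[X_t^2] - (E[X_t])^2 = x_0^2 * exp(2 mu t) * (exp(sigma^2 t) - 1) = (4*exp(t/25) - 4)*exp(-4*t).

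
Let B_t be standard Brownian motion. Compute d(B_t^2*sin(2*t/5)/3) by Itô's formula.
d(B_t^2*sin(2*t/5)/3) = (2*B_t^2*cos(2*t/5)/15 + sin(2*t/5)/3) dt + (2*B_t*sin(2*t/5)/3) dB_t

Itô's formula for f(t, x): d f(t, B_t) = (f_t + (1/2) f_xx) dt + f_x dB_t. Compute partials of f(t, x) = x^2*sin(2*t/5)/3:
  f_t(t,x)  = 2*x^2*cos(2*t/5)/15
  f_x(t,x)  = 2*x*sin(2*t/5)/3
  f_xx(t,x) = 2*sin(2*t/5)/3
Assemble drift = f_t + (1/2) f_xx = 2*x^2*cos(2*t/5)/15 + sin(2*t/5)/3 and diffusion = f_x = 2*x*sin(2*t/5)/3. Substituting x = B_t:
  d(B_t^2*sin(2*t/5)/3) = (2*B_t^2*cos(2*t/5)/15 + sin(2*t/5)/3) dt + (2*B_t*sin(2*t/5)/3) dB_t.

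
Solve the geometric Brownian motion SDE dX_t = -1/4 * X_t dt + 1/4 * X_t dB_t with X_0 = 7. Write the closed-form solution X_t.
X_t = 7 * exp((-9/32) * t + (1/4) * B_t)

For GBM dX = mu X dt + sigma X dB with X_0 = x_0, apply Itô to Y = log X: dY = (mu - sigma^2/2) dt + sigma dB, so Y_t = log(x_0) + (mu - sigma^2/2) t + sigma B_t and hence X_t = x_0 * exp((mu - sigma^2/2) t + sigma B_t).
With mu = -1/4, sigma = 1/4, x_0 = 7, this gives:
  X_t = 7 * exp((-9/32) * t + (1/4) * B_t).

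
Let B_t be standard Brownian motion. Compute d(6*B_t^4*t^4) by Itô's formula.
d(6*B_t^4*t^4) = (B_t^2*t^3*(24*B_t^2 + 36*t)) dt + (24*B_t^3*t^4) dB_t

Itô's formula for f(t, x): d f(t, B_t) = (f_t + (1/2) f_xx) dt + f_x dB_t. Compute partials of f(t, x) = 6*t^4*x^4:
  f_t(t,x)  = 24*t^3*x^4
  f_x(t,x)  = 24*t^4*x^3
  f_xx(t,x) = 72*t^4*x^2
Assemble drift = f_t + (1/2) f_xx = t^3*x^2*(36*t + 24*x^2) and diffusion = f_x = 24*t^4*x^3. Substituting x = B_t:
  d(6*B_t^4*t^4) = (B_t^2*t^3*(24*B_t^2 + 36*t)) dt + (24*B_t^3*t^4) dB_t.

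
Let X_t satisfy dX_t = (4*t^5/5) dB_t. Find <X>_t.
<X>_t = 16*t^11/275

For an Itô process dX_t = a(t) dt + b(t) dB_t, the quadratic variation is <X>_t = int_0^t b(s)^2 ds (the drift term does not contribute). Here b(s) = 4*s^5/5, so
  b(s)^2 = 16*s^10/25.
Integrating from 0 to t:
  <X>_t = int_0^t (16*s^10/25) ds = 16*t^11/275.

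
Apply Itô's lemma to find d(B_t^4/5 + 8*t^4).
d(B_t^4/5 + 8*t^4) = (6*B_t^2/5 + 32*t^3) dt + (4*B_t^3/5) dB_t

Itô's formula for f(t, x): d f(t, B_t) = (f_t + (1/2) f_xx) dt + f_x dB_t. Compute partials of f(t, x) = 8*t^4 + x^4/5:
  f_t(t,x)  = 32*t^3
  f_x(t,x)  = 4*x^3/5
  f_xx(t,x) = 12*x^2/5
Assemble drift = f_t + (1/2) f_xx = 32*t^3 + 6*x^2/5 and diffusion = f_x = 4*x^3/5. Substituting x = B_t:
  d(B_t^4/5 + 8*t^4) = (6*B_t^2/5 + 32*t^3) dt + (4*B_t^3/5) dB_t.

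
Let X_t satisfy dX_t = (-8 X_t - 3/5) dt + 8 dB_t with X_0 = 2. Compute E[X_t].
E[X_t] = -3/40 + 83*exp(-8*t)/40

Taking expectations and using E[dB_t] = 0, the mean m(t) = E[X_t] satisfies the ODE m'(t) = a m(t) + b with m(0) = x_0. With a = -8, b = -3/5, x_0 = 2, the solution is
  m(t) = x_0 * exp(a t) + (b/a) * (exp(a t) - 1)
       = 2 * exp((-8) t) + ((-3/5)/(-8)) * (exp((-8) t) - 1)
       = -3/40 + 83*exp(-8*t)/40.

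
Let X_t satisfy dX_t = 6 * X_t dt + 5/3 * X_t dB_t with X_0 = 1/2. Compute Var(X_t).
Var(X_t) = (exp(25*t/9) - 1)*exp(12*t)/4

For GBM dX = mu X dt + sigma X dB with X_0 = x_0, apply Itô to Y = log X: dY = (mu - sigma^2/2) dt + sigma dB, so Y_t = log(x_0) + (mu - sigma^2/2) t + sigma B_t and hence X_t = x_0 * exp((mu - sigma^2/2) t + sigma B_t).
With mu = 6, sigma = 5/3, x_0 = 1/2, this gives:
  X_t = 1/2 * exp((83/18) * t + (5/3) * B_t).
Since sigma*B_t ~ Normal(0, sigma^2 t), E[exp(sigma*B_t)] = exp(sigma^2 t / 2); so E[X_t] = x_0 * exp((mu - sigma^2/2) t) * exp(sigma^2 t / 2) = x_0 * exp(mu t) = exp(6*t)/2.
Var(X_t) = E[X_t^2] - (E[X_t])^2 = x_0^2 * exp(2 mu t) * (exp(sigma^2 t) - 1) = (exp(25*t/9) - 1)*exp(12*t)/4.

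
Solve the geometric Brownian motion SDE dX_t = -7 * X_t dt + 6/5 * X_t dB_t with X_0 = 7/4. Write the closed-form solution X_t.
X_t = 7/4 * exp((-193/25) * t + (6/5) * B_t)

For GBM dX = mu X dt + sigma X dB with X_0 = x_0, apply Itô to Y = log X: dY = (mu - sigma^2/2) dt + sigma dB, so Y_t = log(x_0) + (mu - sigma^2/2) t + sigma B_t and hence X_t = x_0 * exp((mu - sigma^2/2) t + sigma B_t).
With mu = -7, sigma = 6/5, x_0 = 7/4, this gives:
  X_t = 7/4 * exp((-193/25) * t + (6/5) * B_t).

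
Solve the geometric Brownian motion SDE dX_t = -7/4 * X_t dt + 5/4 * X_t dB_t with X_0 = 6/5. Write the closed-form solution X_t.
X_t = 6/5 * exp((-81/32) * t + (5/4) * B_t)

For GBM dX = mu X dt + sigma X dB with X_0 = x_0, apply Itô to Y = log X: dY = (mu - sigma^2/2) dt + sigma dB, so Y_t = log(x_0) + (mu - sigma^2/2) t + sigma B_t and hence X_t = x_0 * exp((mu - sigma^2/2) t + sigma B_t).
With mu = -7/4, sigma = 5/4, x_0 = 6/5, this gives:
  X_t = 6/5 * exp((-81/32) * t + (5/4) * B_t).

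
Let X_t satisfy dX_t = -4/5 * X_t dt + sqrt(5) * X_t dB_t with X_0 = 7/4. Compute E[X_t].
E[X_t] = 7*exp(-4*t/5)/4

For GBM dX = mu X dt + sigma X dB with X_0 = x_0, apply Itô to Y = log X: dY = (mu - sigma^2/2) dt + sigma dB, so Y_t = log(x_0) + (mu - sigma^2/2) t + sigma B_t and hence X_t = x_0 * exp((mu - sigma^2/2) t + sigma B_t).
With mu = -4/5, sigma = sqrt(5), x_0 = 7/4, this gives:
  X_t = 7/4 * exp((-33/10) * t + (sqrt(5)) * B_t).
Since sigma*B_t ~ Normal(0, sigma^2 t), E[exp(sigma*B_t)] = exp(sigma^2 t / 2); so E[X_t] = x_0 * exp((mu - sigma^2/2) t) * exp(sigma^2 t / 2) = x_0 * exp(mu t) = 7*exp(-4*t/5)/4.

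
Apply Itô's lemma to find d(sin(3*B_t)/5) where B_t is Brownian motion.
d(sin(3*B_t)/5) = (-9*sin(3*B_t)/10) dt + (3*cos(3*B_t)/5) dB_t

Itô's formula for f(B_t) gives d f(B_t) = f'(B_t) dB_t + (1/2) f''(B_t) dt. Compute derivatives of f(x) = sin(3*x)/5:
  f'(x)  = 3*cos(3*x)/5
  f''(x) = -9*sin(3*x)/5
Substitute x = B_t and multiply the f'' term by 1/2:
  drift     = (1/2) * (-9*sin(3*x)/5) evaluated at B_t = -9*sin(3*B_t)/10
  diffusion = (3*cos(3*x)/5) evaluated at B_t = 3*cos(3*B_t)/5
Therefore d(sin(3*B_t)/5) = (-9*sin(3*B_t)/10) dt + (3*cos(3*B_t)/5) dB_t.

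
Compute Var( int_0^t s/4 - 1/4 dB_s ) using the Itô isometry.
Var = t*(t^2 - 3*t + 3)/48

The Itô integral of a deterministic integrand f(s) has mean 0 because each increment f(s) * (B_{s+ds} - B_s) has mean 0. By the Itô isometry:
  Var( int_0^t f(s) dB_s ) = E[ (int_0^t f(s) dB_s)^2 ] = int_0^t f(s)^2 ds.
Here f(s) = s/4 - 1/4, so f(s)^2 = (s - 1)^2/16. Integrate:
  int_0^t ((s - 1)^2/16) ds = t*(t^2 - 3*t + 3)/48.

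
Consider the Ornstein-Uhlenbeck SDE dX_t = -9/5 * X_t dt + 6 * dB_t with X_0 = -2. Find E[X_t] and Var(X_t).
E[X_t] = -2*exp(-9*t/5); Var(X_t) = 10 - 10*exp(-18*t/5)

The OU SDE dX = -theta X dt + sigma dB admits the integrating factor exp(theta t): d(exp(theta t) X_t) = sigma exp(theta t) dB_t. Integrating from 0 to t:
  X_t = x_0 * exp(-theta t) + sigma * int_0^t exp(-theta (t-s)) dB_s.
The Itô integral has mean 0 and (by the Itô isometry) variance sigma^2 * int_0^t exp(-2 theta (t - s)) ds = sigma^2 * (1 - exp(-2 theta t)) / (2 theta).
With theta = 9/5, sigma = 6, x_0 = -2:
  E[X_t] = -2 * exp(-9/5 t) = -2*exp(-9*t/5)
  Var(X_t) = (6)^2 * (1 - exp(-2*9/5 t)) / (2 * 9/5) = 10 - 10*exp(-18*t/5).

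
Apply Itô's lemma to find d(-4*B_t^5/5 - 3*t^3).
d(-4*B_t^5/5 - 3*t^3) = (-8*B_t^3 - 9*t^2) dt + (-4*B_t^4) dB_t

Itô's formula for f(t, x): d f(t, B_t) = (f_t + (1/2) f_xx) dt + f_x dB_t. Compute partials of f(t, x) = -3*t^3 - 4*x^5/5:
  f_t(t,x)  = -9*t^2
  f_x(t,x)  = -4*x^4
  f_xx(t,x) = -16*x^3
Assemble drift = f_t + (1/2) f_xx = -9*t^2 - 8*x^3 and diffusion = f_x = -4*x^4. Substituting x = B_t:
  d(-4*B_t^5/5 - 3*t^3) = (-8*B_t^3 - 9*t^2) dt + (-4*B_t^4) dB_t.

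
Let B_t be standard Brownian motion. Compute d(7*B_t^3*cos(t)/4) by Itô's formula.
d(7*B_t^3*cos(t)/4) = (7*B_t*(-B_t^2*sin(t) + 3*cos(t))/4) dt + (21*B_t^2*cos(t)/4) dB_t

Itô's formula for f(t, x): d f(t, B_t) = (f_t + (1/2) f_xx) dt + f_x dB_t. Compute partials of f(t, x) = 7*x^3*cos(t)/4:
  f_t(t,x)  = -7*x^3*sin(t)/4
  f_x(t,x)  = 21*x^2*cos(t)/4
  f_xx(t,x) = 21*x*cos(t)/2
Assemble drift = f_t + (1/2) f_xx = 7*x*(-x^2*sin(t) + 3*cos(t))/4 and diffusion = f_x = 21*x^2*cos(t)/4. Substituting x = B_t:
  d(7*B_t^3*cos(t)/4) = (7*B_t*(-B_t^2*sin(t) + 3*cos(t))/4) dt + (21*B_t^2*cos(t)/4) dB_t.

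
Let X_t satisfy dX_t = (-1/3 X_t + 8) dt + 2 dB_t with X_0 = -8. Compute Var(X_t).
Var(X_t) = 6 - 6*exp(-2*t/3)

The variance V(t) = Var(X_t) satisfies V'(t) = 2 a V(t) + c^2 with V(0) = 0 (drift coefficient is linear in X, diffusion is constant). With a = -1/3, c = 2, the solution is
  V(t) = (c^2 / (2 a)) * (exp(2 a t) - 1)
       = (2^2 / (2*(-1/3))) * (exp((-2/3) t) - 1)
       = 6 - 6*exp(-2*t/3).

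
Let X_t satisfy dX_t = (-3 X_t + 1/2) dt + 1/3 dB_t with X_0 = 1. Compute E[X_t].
E[X_t] = 1/6 + 5*exp(-3*t)/6

Taking expectations and using E[dB_t] = 0, the mean m(t) = E[X_t] satisfies the ODE m'(t) = a m(t) + b with m(0) = x_0. With a = -3, b = 1/2, x_0 = 1, the solution is
  m(t) = x_0 * exp(a t) + (b/a) * (exp(a t) - 1)
       = 1 * exp((-3) t) + ((1/2)/(-3)) * (exp((-3) t) - 1)
       = 1/6 + 5*exp(-3*t)/6.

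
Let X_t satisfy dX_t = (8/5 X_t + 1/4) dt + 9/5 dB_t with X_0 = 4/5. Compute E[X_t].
E[X_t] = 153*exp(8*t/5)/160 - 5/32

Taking expectations and using E[dB_t] = 0, the mean m(t) = E[X_t] satisfies the ODE m'(t) = a m(t) + b with m(0) = x_0. With a = 8/5, b = 1/4, x_0 = 4/5, the solution is
  m(t) = x_0 * exp(a t) + (b/a) * (exp(a t) - 1)
       = (4/5) * exp((8/5) t) + ((1/4)/(8/5)) * (exp((8/5) t) - 1)
       = 153*exp(8*t/5)/160 - 5/32.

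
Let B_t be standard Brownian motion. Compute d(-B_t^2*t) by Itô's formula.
d(-B_t^2*t) = (-B_t^2 - t) dt + (-2*B_t*t) dB_t

Itô's formula for f(t, x): d f(t, B_t) = (f_t + (1/2) f_xx) dt + f_x dB_t. Compute partials of f(t, x) = -t*x^2:
  f_t(t,x)  = -x^2
  f_x(t,x)  = -2*t*x
  f_xx(t,x) = -2*t
Assemble drift = f_t + (1/2) f_xx = -t - x^2 and diffusion = f_x = -2*t*x. Substituting x = B_t:
  d(-B_t^2*t) = (-B_t^2 - t) dt + (-2*B_t*t) dB_t.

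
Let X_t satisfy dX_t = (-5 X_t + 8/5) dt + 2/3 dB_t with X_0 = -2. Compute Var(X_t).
Var(X_t) = 2/45 - 2*exp(-10*t)/45

The variance V(t) = Var(X_t) satisfies V'(t) = 2 a V(t) + c^2 with V(0) = 0 (drift coefficient is linear in X, diffusion is constant). With a = -5, c = 2/3, the solution is
  V(t) = (c^2 / (2 a)) * (exp(2 a t) - 1)
       = ((2/3)^2 / (2*(-5))) * (exp((-10) t) - 1)
       = 2/45 - 2*exp(-10*t)/45.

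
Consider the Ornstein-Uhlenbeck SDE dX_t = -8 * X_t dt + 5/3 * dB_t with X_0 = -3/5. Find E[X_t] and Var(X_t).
E[X_t] = -3*exp(-8*t)/5; Var(X_t) = 25/144 - 25*exp(-16*t)/144

The OU SDE dX = -theta X dt + sigma dB admits the integrating factor exp(theta t): d(exp(theta t) X_t) = sigma exp(theta t) dB_t. Integrating from 0 to t:
  X_t = x_0 * exp(-theta t) + sigma * int_0^t exp(-theta (t-s)) dB_s.
The Itô integral has mean 0 and (by the Itô isometry) variance sigma^2 * int_0^t exp(-2 theta (t - s)) ds = sigma^2 * (1 - exp(-2 theta t)) / (2 theta).
With theta = 8, sigma = 5/3, x_0 = -3/5:
  E[X_t] = -3/5 * exp(-8 t) = -3*exp(-8*t)/5
  Var(X_t) = (5/3)^2 * (1 - exp(-2*8 t)) / (2 * 8) = 25/144 - 25*exp(-16*t)/144.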